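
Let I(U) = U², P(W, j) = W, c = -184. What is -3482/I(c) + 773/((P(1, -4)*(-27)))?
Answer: -13132351/457056 ≈ -28.732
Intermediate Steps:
-3482/I(c) + 773/((P(1, -4)*(-27))) = -3482/((-184)²) + 773/((1*(-27))) = -3482/33856 + 773/(-27) = -3482*1/33856 + 773*(-1/27) = -1741/16928 - 773/27 = -13132351/457056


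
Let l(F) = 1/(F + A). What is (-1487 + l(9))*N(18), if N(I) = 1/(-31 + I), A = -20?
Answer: 16358/143 ≈ 114.39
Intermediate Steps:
l(F) = 1/(-20 + F) (l(F) = 1/(F - 20) = 1/(-20 + F))
(-1487 + l(9))*N(18) = (-1487 + 1/(-20 + 9))/(-31 + 18) = (-1487 + 1/(-11))/(-13) = (-1487 - 1/11)*(-1/13) = -16358/11*(-1/13) = 16358/143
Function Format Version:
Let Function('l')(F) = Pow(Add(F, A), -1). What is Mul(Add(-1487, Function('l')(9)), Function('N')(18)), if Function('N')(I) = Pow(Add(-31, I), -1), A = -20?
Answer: Rational(16358, 143) ≈ 114.39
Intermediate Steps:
Function('l')(F) = Pow(Add(-20, F), -1) (Function('l')(F) = Pow(Add(F, -20), -1) = Pow(Add(-20, F), -1))
Mul(Add(-1487, Function('l')(9)), Function('N')(18)) = Mul(Add(-1487, Pow(Add(-20, 9), -1)), Pow(Add(-31, 18), -1)) = Mul(Add(-1487, Pow(-11, -1)), Pow(-13, -1)) = Mul(Add(-1487, Rational(-1, 11)), Rational(-1, 13)) = Mul(Rational(-16358, 11), Rational(-1, 13)) = Rational(16358, 143)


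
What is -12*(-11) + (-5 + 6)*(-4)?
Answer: 128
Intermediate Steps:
-12*(-11) + (-5 + 6)*(-4) = 132 + 1*(-4) = 132 - 4 = 128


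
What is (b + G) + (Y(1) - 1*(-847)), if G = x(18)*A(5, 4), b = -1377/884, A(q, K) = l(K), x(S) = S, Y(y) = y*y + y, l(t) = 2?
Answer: 45939/52 ≈ 883.44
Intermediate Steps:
Y(y) = y + y**2 (Y(y) = y**2 + y = y + y**2)
A(q, K) = 2
b = -81/52 (b = -1377*1/884 = -81/52 ≈ -1.5577)
G = 36 (G = 18*2 = 36)
(b + G) + (Y(1) - 1*(-847)) = (-81/52 + 36) + (1*(1 + 1) - 1*(-847)) = 1791/52 + (1*2 + 847) = 1791/52 + (2 + 847) = 1791/52 + 849 = 45939/52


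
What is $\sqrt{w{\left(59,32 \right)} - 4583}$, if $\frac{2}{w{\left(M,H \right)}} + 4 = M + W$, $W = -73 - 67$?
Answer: $\frac{i \sqrt{33112345}}{85} \approx 67.698 i$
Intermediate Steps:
$W = -140$
$w{\left(M,H \right)} = \frac{2}{-144 + M}$ ($w{\left(M,H \right)} = \frac{2}{-4 + \left(M - 140\right)} = \frac{2}{-4 + \left(-140 + M\right)} = \frac{2}{-144 + M}$)
$\sqrt{w{\left(59,32 \right)} - 4583} = \sqrt{\frac{2}{-144 + 59} - 4583} = \sqrt{\frac{2}{-85} - 4583} = \sqrt{2 \left(- \frac{1}{85}\right) - 4583} = \sqrt{- \frac{2}{85} - 4583} = \sqrt{- \frac{389557}{85}} = \frac{i \sqrt{33112345}}{85}$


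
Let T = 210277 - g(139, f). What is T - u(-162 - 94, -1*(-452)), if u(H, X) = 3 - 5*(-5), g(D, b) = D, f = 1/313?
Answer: 210110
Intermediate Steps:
f = 1/313 ≈ 0.0031949
u(H, X) = 28 (u(H, X) = 3 + 25 = 28)
T = 210138 (T = 210277 - 1*139 = 210277 - 139 = 210138)
T - u(-162 - 94, -1*(-452)) = 210138 - 1*28 = 210138 - 28 = 210110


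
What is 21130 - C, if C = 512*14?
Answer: 13962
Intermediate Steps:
C = 7168
21130 - C = 21130 - 1*7168 = 21130 - 7168 = 13962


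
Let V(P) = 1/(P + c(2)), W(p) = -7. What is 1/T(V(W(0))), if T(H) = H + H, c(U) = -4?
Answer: -11/2 ≈ -5.5000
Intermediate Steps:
V(P) = 1/(-4 + P) (V(P) = 1/(P - 4) = 1/(-4 + P))
T(H) = 2*H
1/T(V(W(0))) = 1/(2/(-4 - 7)) = 1/(2/(-11)) = 1/(2*(-1/11)) = 1/(-2/11) = -11/2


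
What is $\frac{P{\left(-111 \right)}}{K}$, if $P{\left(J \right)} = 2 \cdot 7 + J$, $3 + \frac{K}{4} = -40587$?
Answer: $\frac{97}{162360} \approx 0.00059744$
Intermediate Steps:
$K = -162360$ ($K = -12 + 4 \left(-40587\right) = -12 - 162348 = -162360$)
$P{\left(J \right)} = 14 + J$
$\frac{P{\left(-111 \right)}}{K} = \frac{14 - 111}{-162360} = \left(-97\right) \left(- \frac{1}{162360}\right) = \frac{97}{162360}$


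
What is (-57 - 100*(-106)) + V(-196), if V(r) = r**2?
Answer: 48959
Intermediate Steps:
(-57 - 100*(-106)) + V(-196) = (-57 - 100*(-106)) + (-196)**2 = (-57 + 10600) + 38416 = 10543 + 38416 = 48959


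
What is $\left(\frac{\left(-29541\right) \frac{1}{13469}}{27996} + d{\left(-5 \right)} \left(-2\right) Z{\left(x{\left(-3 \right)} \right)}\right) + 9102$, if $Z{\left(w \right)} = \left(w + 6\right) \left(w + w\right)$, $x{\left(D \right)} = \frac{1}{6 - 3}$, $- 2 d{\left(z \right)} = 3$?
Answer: $\frac{3436941378011}{377078124} \approx 9114.7$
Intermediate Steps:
$d{\left(z \right)} = - \frac{3}{2}$ ($d{\left(z \right)} = \left(- \frac{1}{2}\right) 3 = - \frac{3}{2}$)
$x{\left(D \right)} = \frac{1}{3}$
$Z{\left(w \right)} = 2 w \left(6 + w\right)$ ($Z{\left(w \right)} = \left(6 + w\right) 2 w = 2 w \left(6 + w\right)$)
$\left(\frac{\left(-29541\right) \frac{1}{13469}}{27996} + d{\left(-5 \right)} \left(-2\right) Z{\left(x{\left(-3 \right)} \right)}\right) + 9102 = \left(\frac{\left(-29541\right) \frac{1}{13469}}{27996} + \left(- \frac{3}{2}\right) \left(-2\right) 2 \cdot \frac{1}{3} \left(6 + \frac{1}{3}\right)\right) + 9102 = \left(\left(-29541\right) \frac{1}{13469} \cdot \frac{1}{27996} + 3 \cdot 2 \cdot \frac{1}{3} \cdot \frac{19}{3}\right) + 9102 = \left(\left(- \frac{29541}{13469}\right) \frac{1}{27996} + 3 \cdot \frac{38}{9}\right) + 9102 = \left(- \frac{9847}{125692708} + \frac{38}{3}\right) + 9102 = \frac{4776293363}{377078124} + 9102 = \frac{3436941378011}{377078124}$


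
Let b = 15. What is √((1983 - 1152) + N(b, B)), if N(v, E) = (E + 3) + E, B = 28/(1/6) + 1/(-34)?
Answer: √338113/17 ≈ 34.204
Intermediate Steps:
B = 5711/34 (B = 28/(⅙) + 1*(-1/34) = 28*6 - 1/34 = 168 - 1/34 = 5711/34 ≈ 167.97)
N(v, E) = 3 + 2*E (N(v, E) = (3 + E) + E = 3 + 2*E)
√((1983 - 1152) + N(b, B)) = √((1983 - 1152) + (3 + 2*(5711/34))) = √(831 + (3 + 5711/17)) = √(831 + 5762/17) = √(19889/17) = √338113/17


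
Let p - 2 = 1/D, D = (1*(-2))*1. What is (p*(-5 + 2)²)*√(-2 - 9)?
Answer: 27*I*√11/2 ≈ 44.774*I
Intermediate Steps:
D = -2 (D = -2*1 = -2)
p = 3/2 (p = 2 + 1/(-2) = 2 - ½ = 3/2 ≈ 1.5000)
(p*(-5 + 2)²)*√(-2 - 9) = (3*(-5 + 2)²/2)*√(-2 - 9) = ((3/2)*(-3)²)*√(-11) = ((3/2)*9)*(I*√11) = 27*(I*√11)/2 = 27*I*√11/2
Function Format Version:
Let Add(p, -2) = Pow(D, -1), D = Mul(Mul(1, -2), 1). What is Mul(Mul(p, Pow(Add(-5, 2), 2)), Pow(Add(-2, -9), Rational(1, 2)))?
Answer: Mul(Rational(27, 2), I, Pow(11, Rational(1, 2))) ≈ Mul(44.774, I)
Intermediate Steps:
D = -2 (D = Mul(-2, 1) = -2)
p = Rational(3, 2) (p = Add(2, Pow(-2, -1)) = Add(2, Rational(-1, 2)) = Rational(3, 2) ≈ 1.5000)
Mul(Mul(p, Pow(Add(-5, 2), 2)), Pow(Add(-2, -9), Rational(1, 2))) = Mul(Mul(Rational(3, 2), Pow(Add(-5, 2), 2)), Pow(Add(-2, -9), Rational(1, 2))) = Mul(Mul(Rational(3, 2), Pow(-3, 2)), Pow(-11, Rational(1, 2))) = Mul(Mul(Rational(3, 2), 9), Mul(I, Pow(11, Rational(1, 2)))) = Mul(Rational(27, 2), Mul(I, Pow(11, Rational(1, 2)))) = Mul(Rational(27, 2), I, Pow(11, Rational(1, 2)))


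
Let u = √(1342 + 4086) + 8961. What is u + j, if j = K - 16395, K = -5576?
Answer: -13010 + 2*√1357 ≈ -12936.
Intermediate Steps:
u = 8961 + 2*√1357 (u = √5428 + 8961 = 2*√1357 + 8961 = 8961 + 2*√1357 ≈ 9034.7)
j = -21971 (j = -5576 - 16395 = -21971)
u + j = (8961 + 2*√1357) - 21971 = -13010 + 2*√1357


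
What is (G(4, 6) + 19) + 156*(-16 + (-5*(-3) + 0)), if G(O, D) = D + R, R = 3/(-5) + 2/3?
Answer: -1964/15 ≈ -130.93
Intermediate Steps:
R = 1/15 (R = 3*(-⅕) + 2*(⅓) = -⅗ + ⅔ = 1/15 ≈ 0.066667)
G(O, D) = 1/15 + D (G(O, D) = D + 1/15 = 1/15 + D)
(G(4, 6) + 19) + 156*(-16 + (-5*(-3) + 0)) = ((1/15 + 6) + 19) + 156*(-16 + (-5*(-3) + 0)) = (91/15 + 19) + 156*(-16 + (15 + 0)) = 376/15 + 156*(-16 + 15) = 376/15 + 156*(-1) = 376/15 - 156 = -1964/15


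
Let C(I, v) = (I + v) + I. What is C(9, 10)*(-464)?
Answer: -12992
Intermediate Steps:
C(I, v) = v + 2*I
C(9, 10)*(-464) = (10 + 2*9)*(-464) = (10 + 18)*(-464) = 28*(-464) = -12992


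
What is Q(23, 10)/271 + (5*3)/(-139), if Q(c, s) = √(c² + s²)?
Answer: -15/139 + √629/271 ≈ -0.015368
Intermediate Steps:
Q(23, 10)/271 + (5*3)/(-139) = √(23² + 10²)/271 + (5*3)/(-139) = √(529 + 100)*(1/271) + 15*(-1/139) = √629*(1/271) - 15/139 = √629/271 - 15/139 = -15/139 + √629/271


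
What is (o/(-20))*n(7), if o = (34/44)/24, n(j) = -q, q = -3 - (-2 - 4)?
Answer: 17/3520 ≈ 0.0048295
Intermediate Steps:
q = 3 (q = -3 - 1*(-6) = -3 + 6 = 3)
n(j) = -3 (n(j) = -1*3 = -3)
o = 17/528 (o = (34*(1/44))*(1/24) = (17/22)*(1/24) = 17/528 ≈ 0.032197)
(o/(-20))*n(7) = ((17/528)/(-20))*(-3) = -1/20*17/528*(-3) = -17/10560*(-3) = 17/3520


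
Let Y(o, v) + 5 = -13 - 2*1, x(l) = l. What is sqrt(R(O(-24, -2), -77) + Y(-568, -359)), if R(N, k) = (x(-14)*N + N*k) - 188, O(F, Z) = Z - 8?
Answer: 3*sqrt(78) ≈ 26.495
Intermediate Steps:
O(F, Z) = -8 + Z
R(N, k) = -188 - 14*N + N*k (R(N, k) = (-14*N + N*k) - 188 = -188 - 14*N + N*k)
Y(o, v) = -20 (Y(o, v) = -5 + (-13 - 2*1) = -5 + (-13 - 2) = -5 - 15 = -20)
sqrt(R(O(-24, -2), -77) + Y(-568, -359)) = sqrt((-188 - 14*(-8 - 2) + (-8 - 2)*(-77)) - 20) = sqrt((-188 - 14*(-10) - 10*(-77)) - 20) = sqrt((-188 + 140 + 770) - 20) = sqrt(722 - 20) = sqrt(702) = 3*sqrt(78)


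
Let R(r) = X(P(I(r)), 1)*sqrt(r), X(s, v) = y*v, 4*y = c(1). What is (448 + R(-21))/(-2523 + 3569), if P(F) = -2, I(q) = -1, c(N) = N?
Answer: 224/523 + I*sqrt(21)/4184 ≈ 0.4283 + 0.0010953*I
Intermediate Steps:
y = 1/4 (y = (1/4)*1 = 1/4 ≈ 0.25000)
X(s, v) = v/4
R(r) = sqrt(r)/4 (R(r) = ((1/4)*1)*sqrt(r) = sqrt(r)/4)
(448 + R(-21))/(-2523 + 3569) = (448 + sqrt(-21)/4)/(-2523 + 3569) = (448 + (I*sqrt(21))/4)/1046 = (448 + I*sqrt(21)/4)*(1/1046) = 224/523 + I*sqrt(21)/4184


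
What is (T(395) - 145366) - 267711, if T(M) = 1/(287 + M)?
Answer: -281718513/682 ≈ -4.1308e+5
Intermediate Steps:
(T(395) - 145366) - 267711 = (1/(287 + 395) - 145366) - 267711 = (1/682 - 145366) - 267711 = -99139611/682 - 267711 = -281718513/682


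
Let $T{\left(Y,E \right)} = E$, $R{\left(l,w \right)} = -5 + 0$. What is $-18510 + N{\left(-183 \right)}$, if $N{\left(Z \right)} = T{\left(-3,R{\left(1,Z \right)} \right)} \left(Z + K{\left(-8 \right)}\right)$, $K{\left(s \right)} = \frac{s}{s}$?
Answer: $-17600$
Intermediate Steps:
$R{\left(l,w \right)} = -5$
$K{\left(s \right)} = 1$
$N{\left(Z \right)} = -5 - 5 Z$ ($N{\left(Z \right)} = - 5 \left(Z + 1\right) = - 5 \left(1 + Z\right) = -5 - 5 Z$)
$-18510 + N{\left(-183 \right)} = -18510 - -910 = -18510 + \left(-5 + 915\right) = -18510 + 910 = -17600$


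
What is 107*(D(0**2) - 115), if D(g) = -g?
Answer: -12305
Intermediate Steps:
107*(D(0**2) - 115) = 107*(-1*0**2 - 115) = 107*(-1*0 - 115) = 107*(0 - 115) = 107*(-115) = -12305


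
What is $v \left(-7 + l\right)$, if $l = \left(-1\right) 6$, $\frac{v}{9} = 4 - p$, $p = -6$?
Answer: $-1170$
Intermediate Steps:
$v = 90$ ($v = 9 \left(4 - -6\right) = 9 \left(4 + 6\right) = 9 \cdot 10 = 90$)
$l = -6$
$v \left(-7 + l\right) = 90 \left(-7 - 6\right) = 90 \left(-13\right) = -1170$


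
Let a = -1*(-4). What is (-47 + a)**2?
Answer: 1849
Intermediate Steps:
a = 4
(-47 + a)**2 = (-47 + 4)**2 = (-43)**2 = 1849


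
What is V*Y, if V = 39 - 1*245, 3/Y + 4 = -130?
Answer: 309/67 ≈ 4.6119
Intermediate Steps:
Y = -3/134 (Y = 3/(-4 - 130) = 3/(-134) = 3*(-1/134) = -3/134 ≈ -0.022388)
V = -206 (V = 39 - 245 = -206)
V*Y = -206*(-3/134) = 309/67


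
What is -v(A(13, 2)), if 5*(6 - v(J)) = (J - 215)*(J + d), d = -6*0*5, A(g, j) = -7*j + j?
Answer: 2694/5 ≈ 538.80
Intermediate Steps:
A(g, j) = -6*j
d = 0 (d = 0*5 = 0)
v(J) = 6 - J*(-215 + J)/5 (v(J) = 6 - (J - 215)*(J + 0)/5 = 6 - (-215 + J)*J/5 = 6 - J*(-215 + J)/5)
-v(A(13, 2)) = -(6 + 43*(-6*2) - (-6*2)**2/5) = -(6 + 43*(-12) - 1/5*(-12)**2) = -(6 - 516 - 1/5*144) = -(6 - 516 - 144/5) = -1*(-2694/5) = 2694/5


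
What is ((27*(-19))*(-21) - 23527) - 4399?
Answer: -17153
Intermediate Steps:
((27*(-19))*(-21) - 23527) - 4399 = (-513*(-21) - 23527) - 4399 = (10773 - 23527) - 4399 = -12754 - 4399 = -17153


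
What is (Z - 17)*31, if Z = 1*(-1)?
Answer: -558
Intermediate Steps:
Z = -1
(Z - 17)*31 = (-1 - 17)*31 = -18*31 = -558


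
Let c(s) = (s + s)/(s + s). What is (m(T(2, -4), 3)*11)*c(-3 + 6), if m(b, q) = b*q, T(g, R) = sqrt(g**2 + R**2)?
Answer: 66*sqrt(5) ≈ 147.58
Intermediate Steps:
T(g, R) = sqrt(R**2 + g**2)
c(s) = 1 (c(s) = (2*s)/((2*s)) = (2*s)*(1/(2*s)) = 1)
(m(T(2, -4), 3)*11)*c(-3 + 6) = ((sqrt((-4)**2 + 2**2)*3)*11)*1 = ((sqrt(16 + 4)*3)*11)*1 = ((sqrt(20)*3)*11)*1 = (((2*sqrt(5))*3)*11)*1 = ((6*sqrt(5))*11)*1 = (66*sqrt(5))*1 = 66*sqrt(5)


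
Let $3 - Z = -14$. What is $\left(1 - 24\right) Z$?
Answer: $-391$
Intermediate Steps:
$Z = 17$ ($Z = 3 - -14 = 3 + 14 = 17$)
$\left(1 - 24\right) Z = \left(1 - 24\right) 17 = \left(-23\right) 17 = -391$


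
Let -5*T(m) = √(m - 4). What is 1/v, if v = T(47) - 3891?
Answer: -97275/378496982 + 5*√43/378496982 ≈ -0.00025692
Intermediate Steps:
T(m) = -√(-4 + m)/5 (T(m) = -√(m - 4)/5 = -√(-4 + m)/5)
v = -3891 - √43/5 (v = -√(-4 + 47)/5 - 3891 = -√43/5 - 3891 = -3891 - √43/5 ≈ -3892.3)
1/v = 1/(-3891 - √43/5)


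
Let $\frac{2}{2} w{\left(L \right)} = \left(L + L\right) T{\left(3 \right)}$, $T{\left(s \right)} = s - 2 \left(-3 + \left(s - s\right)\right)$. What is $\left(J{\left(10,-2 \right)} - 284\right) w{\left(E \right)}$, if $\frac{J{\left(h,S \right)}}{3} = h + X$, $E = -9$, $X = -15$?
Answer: $48438$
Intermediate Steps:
$J{\left(h,S \right)} = -45 + 3 h$ ($J{\left(h,S \right)} = 3 \left(h - 15\right) = 3 \left(-15 + h\right) = -45 + 3 h$)
$T{\left(s \right)} = 6 + s$ ($T{\left(s \right)} = s - 2 \left(-3 + 0\right) = s - 2 \left(-3\right) = s - -6 = s + 6 = 6 + s$)
$w{\left(L \right)} = 18 L$ ($w{\left(L \right)} = \left(L + L\right) \left(6 + 3\right) = 2 L 9 = 18 L$)
$\left(J{\left(10,-2 \right)} - 284\right) w{\left(E \right)} = \left(\left(-45 + 3 \cdot 10\right) - 284\right) 18 \left(-9\right) = \left(\left(-45 + 30\right) - 284\right) \left(-162\right) = \left(-15 - 284\right) \left(-162\right) = \left(-299\right) \left(-162\right) = 48438$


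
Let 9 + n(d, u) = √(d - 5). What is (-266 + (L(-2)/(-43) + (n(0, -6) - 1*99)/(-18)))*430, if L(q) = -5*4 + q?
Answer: -111580 - 215*I*√5/9 ≈ -1.1158e+5 - 53.417*I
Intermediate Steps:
L(q) = -20 + q
n(d, u) = -9 + √(-5 + d) (n(d, u) = -9 + √(d - 5) = -9 + √(-5 + d))
(-266 + (L(-2)/(-43) + (n(0, -6) - 1*99)/(-18)))*430 = (-266 + ((-20 - 2)/(-43) + ((-9 + √(-5 + 0)) - 1*99)/(-18)))*430 = (-266 + (-22*(-1/43) + ((-9 + √(-5)) - 99)*(-1/18)))*430 = (-266 + (22/43 + ((-9 + I*√5) - 99)*(-1/18)))*430 = (-266 + (22/43 + (-108 + I*√5)*(-1/18)))*430 = (-266 + (22/43 + (6 - I*√5/18)))*430 = (-266 + (280/43 - I*√5/18))*430 = (-11158/43 - I*√5/18)*430 = -111580 - 215*I*√5/9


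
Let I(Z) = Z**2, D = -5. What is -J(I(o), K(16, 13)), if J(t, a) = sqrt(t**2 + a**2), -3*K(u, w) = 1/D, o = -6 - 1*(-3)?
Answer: -sqrt(18226)/15 ≈ -9.0002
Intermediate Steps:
o = -3 (o = -6 + 3 = -3)
K(u, w) = 1/15 (K(u, w) = -1/3/(-5) = -1/3*(-1/5) = 1/15)
J(t, a) = sqrt(a**2 + t**2)
-J(I(o), K(16, 13)) = -sqrt((1/15)**2 + ((-3)**2)**2) = -sqrt(1/225 + 9**2) = -sqrt(1/225 + 81) = -sqrt(18226/225) = -sqrt(18226)/15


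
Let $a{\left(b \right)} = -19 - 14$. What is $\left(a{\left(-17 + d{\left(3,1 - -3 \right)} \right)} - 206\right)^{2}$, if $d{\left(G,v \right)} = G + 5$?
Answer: $57121$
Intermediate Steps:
$d{\left(G,v \right)} = 5 + G$
$a{\left(b \right)} = -33$
$\left(a{\left(-17 + d{\left(3,1 - -3 \right)} \right)} - 206\right)^{2} = \left(-33 - 206\right)^{2} = \left(-239\right)^{2} = 57121$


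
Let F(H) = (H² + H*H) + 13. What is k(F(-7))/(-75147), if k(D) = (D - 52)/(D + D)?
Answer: -59/16682634 ≈ -3.5366e-6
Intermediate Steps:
F(H) = 13 + 2*H² (F(H) = (H² + H²) + 13 = 2*H² + 13 = 13 + 2*H²)
k(D) = (-52 + D)/(2*D) (k(D) = (-52 + D)/((2*D)) = (-52 + D)*(1/(2*D)) = (-52 + D)/(2*D))
k(F(-7))/(-75147) = ((-52 + (13 + 2*(-7)²))/(2*(13 + 2*(-7)²)))/(-75147) = ((-52 + (13 + 2*49))/(2*(13 + 2*49)))*(-1/75147) = ((-52 + (13 + 98))/(2*(13 + 98)))*(-1/75147) = ((½)*(-52 + 111)/111)*(-1/75147) = ((½)*(1/111)*59)*(-1/75147) = (59/222)*(-1/75147) = -59/16682634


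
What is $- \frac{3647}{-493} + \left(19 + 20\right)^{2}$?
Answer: $\frac{753500}{493} \approx 1528.4$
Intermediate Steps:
$- \frac{3647}{-493} + \left(19 + 20\right)^{2} = \left(-3647\right) \left(- \frac{1}{493}\right) + 39^{2} = \frac{3647}{493} + 1521 = \frac{753500}{493}$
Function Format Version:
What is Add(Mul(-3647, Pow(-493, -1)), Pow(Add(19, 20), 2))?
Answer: Rational(753500, 493) ≈ 1528.4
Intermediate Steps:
Add(Mul(-3647, Pow(-493, -1)), Pow(Add(19, 20), 2)) = Add(Mul(-3647, Rational(-1, 493)), Pow(39, 2)) = Add(Rational(3647, 493), 1521) = Rational(753500, 493)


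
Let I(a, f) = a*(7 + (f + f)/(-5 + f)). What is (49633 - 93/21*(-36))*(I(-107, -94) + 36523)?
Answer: 1227411745970/693 ≈ 1.7712e+9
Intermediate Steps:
I(a, f) = a*(7 + 2*f/(-5 + f)) (I(a, f) = a*(7 + (2*f)/(-5 + f)) = a*(7 + 2*f/(-5 + f)))
(49633 - 93/21*(-36))*(I(-107, -94) + 36523) = (49633 - 93/21*(-36))*(-107*(-35 + 9*(-94))/(-5 - 94) + 36523) = (49633 - 93/21*(-36))*(-107*(-35 - 846)/(-99) + 36523) = (49633 - 3*31/21*(-36))*(-107*(-1/99)*(-881) + 36523) = (49633 - 31/7*(-36))*(-94267/99 + 36523) = (49633 + 1116/7)*(3521510/99) = (348547/7)*(3521510/99) = 1227411745970/693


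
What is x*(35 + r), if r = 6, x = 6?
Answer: 246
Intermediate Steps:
x*(35 + r) = 6*(35 + 6) = 6*41 = 246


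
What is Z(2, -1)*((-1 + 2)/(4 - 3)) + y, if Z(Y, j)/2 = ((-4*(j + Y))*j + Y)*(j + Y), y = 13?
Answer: 25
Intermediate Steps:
Z(Y, j) = 2*(Y + j)*(Y + j*(-4*Y - 4*j)) (Z(Y, j) = 2*(((-4*(j + Y))*j + Y)*(j + Y)) = 2*(((-4*(Y + j))*j + Y)*(Y + j)) = 2*(((-4*Y - 4*j)*j + Y)*(Y + j)) = 2*((j*(-4*Y - 4*j) + Y)*(Y + j)) = 2*((Y + j*(-4*Y - 4*j))*(Y + j)) = 2*((Y + j)*(Y + j*(-4*Y - 4*j))) = 2*(Y + j)*(Y + j*(-4*Y - 4*j)))
Z(2, -1)*((-1 + 2)/(4 - 3)) + y = (-8*(-1)**3 + 2*2**2 - 16*2*(-1)**2 - 8*(-1)*2**2 + 2*2*(-1))*((-1 + 2)/(4 - 3)) + 13 = (-8*(-1) + 2*4 - 16*2*1 - 8*(-1)*4 - 4)*(1/1) + 13 = (8 + 8 - 32 + 32 - 4)*(1*1) + 13 = 12*1 + 13 = 12 + 13 = 25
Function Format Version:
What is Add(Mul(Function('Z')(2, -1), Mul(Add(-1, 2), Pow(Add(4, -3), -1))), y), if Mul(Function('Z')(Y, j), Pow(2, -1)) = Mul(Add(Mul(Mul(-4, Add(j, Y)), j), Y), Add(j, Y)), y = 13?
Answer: 25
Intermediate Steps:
Function('Z')(Y, j) = Mul(2, Add(Y, j), Add(Y, Mul(j, Add(Mul(-4, Y), Mul(-4, j))))) (Function('Z')(Y, j) = Mul(2, Mul(Add(Mul(Mul(-4, Add(j, Y)), j), Y), Add(j, Y))) = Mul(2, Mul(Add(Mul(Mul(-4, Add(Y, j)), j), Y), Add(Y, j))) = Mul(2, Mul(Add(Mul(Add(Mul(-4, Y), Mul(-4, j)), j), Y), Add(Y, j))) = Mul(2, Mul(Add(Mul(j, Add(Mul(-4, Y), Mul(-4, j))), Y), Add(Y, j))) = Mul(2, Mul(Add(Y, Mul(j, Add(Mul(-4, Y), Mul(-4, j)))), Add(Y, j))) = Mul(2, Mul(Add(Y, j), Add(Y, Mul(j, Add(Mul(-4, Y), Mul(-4, j)))))) = Mul(2, Add(Y, j), Add(Y, Mul(j, Add(Mul(-4, Y), Mul(-4, j))))))
Add(Mul(Function('Z')(2, -1), Mul(Add(-1, 2), Pow(Add(4, -3), -1))), y) = Add(Mul(Add(Mul(-8, Pow(-1, 3)), Mul(2, Pow(2, 2)), Mul(-16, 2, Pow(-1, 2)), Mul(-8, -1, Pow(2, 2)), Mul(2, 2, -1)), Mul(Add(-1, 2), Pow(Add(4, -3), -1))), 13) = Add(Mul(Add(Mul(-8, -1), Mul(2, 4), Mul(-16, 2, 1), Mul(-8, -1, 4), -4), Mul(1, Pow(1, -1))), 13) = Add(Mul(Add(8, 8, -32, 32, -4), Mul(1, 1)), 13) = Add(Mul(12, 1), 13) = Add(12, 13) = 25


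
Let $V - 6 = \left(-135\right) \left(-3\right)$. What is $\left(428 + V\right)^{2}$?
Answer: $703921$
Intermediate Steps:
$V = 411$ ($V = 6 - -405 = 6 + 405 = 411$)
$\left(428 + V\right)^{2} = \left(428 + 411\right)^{2} = 839^{2} = 703921$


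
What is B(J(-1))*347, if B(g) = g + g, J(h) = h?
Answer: -694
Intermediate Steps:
B(g) = 2*g
B(J(-1))*347 = (2*(-1))*347 = -2*347 = -694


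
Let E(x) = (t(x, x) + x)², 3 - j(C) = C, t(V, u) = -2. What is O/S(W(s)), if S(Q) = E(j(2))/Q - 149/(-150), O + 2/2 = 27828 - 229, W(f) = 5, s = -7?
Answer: 4139700/179 ≈ 23127.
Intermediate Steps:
j(C) = 3 - C
O = 27598 (O = -1 + (27828 - 229) = -1 + 27599 = 27598)
E(x) = (-2 + x)²
S(Q) = 149/150 + 1/Q (S(Q) = (-2 + (3 - 1*2))²/Q - 149/(-150) = (-2 + (3 - 2))²/Q - 149*(-1/150) = (-2 + 1)²/Q + 149/150 = (-1)²/Q + 149/150 = 1/Q + 149/150 = 149/150 + 1/Q)
O/S(W(s)) = 27598/(149/150 + 1/5) = 27598/(149/150 + ⅕) = 27598/(179/150) = 27598*(150/179) = 4139700/179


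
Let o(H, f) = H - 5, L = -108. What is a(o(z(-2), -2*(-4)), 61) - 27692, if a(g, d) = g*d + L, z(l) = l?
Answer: -28227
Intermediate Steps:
o(H, f) = -5 + H
a(g, d) = -108 + d*g (a(g, d) = g*d - 108 = d*g - 108 = -108 + d*g)
a(o(z(-2), -2*(-4)), 61) - 27692 = (-108 + 61*(-5 - 2)) - 27692 = (-108 + 61*(-7)) - 27692 = (-108 - 427) - 27692 = -535 - 27692 = -28227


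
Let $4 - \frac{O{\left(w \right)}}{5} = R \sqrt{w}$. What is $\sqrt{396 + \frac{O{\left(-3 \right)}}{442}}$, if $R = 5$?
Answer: $\frac{\sqrt{77372984 - 11050 i \sqrt{3}}}{442} \approx 19.901 - 0.0024614 i$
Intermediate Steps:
$O{\left(w \right)} = 20 - 25 \sqrt{w}$ ($O{\left(w \right)} = 20 - 5 \cdot 5 \sqrt{w} = 20 - 25 \sqrt{w}$)
$\sqrt{396 + \frac{O{\left(-3 \right)}}{442}} = \sqrt{396 + \frac{20 - 25 \sqrt{-3}}{442}} = \sqrt{396 + \left(20 - 25 i \sqrt{3}\right) \frac{1}{442}} = \sqrt{396 + \left(\frac{10}{221} - \frac{25 i \sqrt{3}}{442}\right)} = \sqrt{\frac{87526}{221} - \frac{25 i \sqrt{3}}{442}}$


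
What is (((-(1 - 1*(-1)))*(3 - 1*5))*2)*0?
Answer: 0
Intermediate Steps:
(((-(1 - 1*(-1)))*(3 - 1*5))*2)*0 = (((-(1 + 1))*(3 - 5))*2)*0 = ((-1*2*(-2))*2)*0 = (-2*(-2)*2)*0 = (4*2)*0 = 8*0 = 0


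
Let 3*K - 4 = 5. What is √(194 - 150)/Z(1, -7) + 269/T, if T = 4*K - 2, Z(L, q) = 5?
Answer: 269/10 + 2*√11/5 ≈ 28.227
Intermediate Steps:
K = 3 (K = 4/3 + (⅓)*5 = 4/3 + 5/3 = 3)
T = 10 (T = 4*3 - 2 = 12 - 2 = 10)
√(194 - 150)/Z(1, -7) + 269/T = √(194 - 150)/5 + 269/10 = √44*(⅕) + 269*(⅒) = (2*√11)*(⅕) + 269/10 = 2*√11/5 + 269/10 = 269/10 + 2*√11/5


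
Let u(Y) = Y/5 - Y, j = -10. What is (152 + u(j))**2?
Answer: 25600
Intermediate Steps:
u(Y) = -4*Y/5 (u(Y) = Y*(1/5) - Y = Y/5 - Y = -4*Y/5)
(152 + u(j))**2 = (152 - 4/5*(-10))**2 = (152 + 8)**2 = 160**2 = 25600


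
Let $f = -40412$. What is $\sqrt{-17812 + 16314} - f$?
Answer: $40412 + i \sqrt{1498} \approx 40412.0 + 38.704 i$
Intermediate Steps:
$\sqrt{-17812 + 16314} - f = \sqrt{-17812 + 16314} - -40412 = \sqrt{-1498} + 40412 = i \sqrt{1498} + 40412 = 40412 + i \sqrt{1498}$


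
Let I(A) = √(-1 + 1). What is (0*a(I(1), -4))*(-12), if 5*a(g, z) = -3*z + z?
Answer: 0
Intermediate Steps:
I(A) = 0 (I(A) = √0 = 0)
a(g, z) = -2*z/5 (a(g, z) = (-3*z + z)/5 = (-2*z)/5 = -2*z/5)
(0*a(I(1), -4))*(-12) = (0*(-⅖*(-4)))*(-12) = (0*(8/5))*(-12) = 0*(-12) = 0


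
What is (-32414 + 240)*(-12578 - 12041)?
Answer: 792091706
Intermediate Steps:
(-32414 + 240)*(-12578 - 12041) = -32174*(-24619) = 792091706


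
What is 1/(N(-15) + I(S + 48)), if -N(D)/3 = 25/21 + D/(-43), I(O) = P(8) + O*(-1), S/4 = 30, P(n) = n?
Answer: -301/49550 ≈ -0.0060747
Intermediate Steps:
S = 120 (S = 4*30 = 120)
I(O) = 8 - O (I(O) = 8 + O*(-1) = 8 - O)
N(D) = -25/7 + 3*D/43 (N(D) = -3*(25/21 + D/(-43)) = -3*(25*(1/21) + D*(-1/43)) = -3*(25/21 - D/43) = -25/7 + 3*D/43)
1/(N(-15) + I(S + 48)) = 1/((-25/7 + (3/43)*(-15)) + (8 - (120 + 48))) = 1/((-25/7 - 45/43) + (8 - 1*168)) = 1/(-1390/301 + (8 - 168)) = 1/(-1390/301 - 160) = 1/(-49550/301) = -301/49550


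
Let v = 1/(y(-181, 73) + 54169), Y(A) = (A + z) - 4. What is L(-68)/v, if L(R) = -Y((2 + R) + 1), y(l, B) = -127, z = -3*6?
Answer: 4701654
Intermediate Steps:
z = -18
Y(A) = -22 + A (Y(A) = (A - 18) - 4 = (-18 + A) - 4 = -22 + A)
L(R) = 19 - R (L(R) = -(-22 + ((2 + R) + 1)) = -(-22 + (3 + R)) = -(-19 + R) = 19 - R)
v = 1/54042 (v = 1/(-127 + 54169) = 1/54042 ≈ 1.8504e-5)
L(-68)/v = (19 - 1*(-68))/(1/54042) = (19 + 68)*54042 = 87*54042 = 4701654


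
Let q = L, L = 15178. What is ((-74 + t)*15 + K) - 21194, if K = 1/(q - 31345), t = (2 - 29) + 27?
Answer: -360588769/16167 ≈ -22304.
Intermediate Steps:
q = 15178
t = 0 (t = -27 + 27 = 0)
K = -1/16167 (K = 1/(15178 - 31345) = 1/(-16167) = -1/16167 ≈ -6.1854e-5)
((-74 + t)*15 + K) - 21194 = ((-74 + 0)*15 - 1/16167) - 21194 = (-74*15 - 1/16167) - 21194 = (-1110 - 1/16167) - 21194 = -17945371/16167 - 21194 = -360588769/16167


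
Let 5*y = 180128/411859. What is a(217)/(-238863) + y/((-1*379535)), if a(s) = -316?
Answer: 18994963452172/14360710495374075 ≈ 0.0013227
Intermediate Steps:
y = 180128/2059295 (y = (180128/411859)/5 = (180128*(1/411859))/5 = (⅕)*(180128/411859) = 180128/2059295 ≈ 0.087471)
a(217)/(-238863) + y/((-1*379535)) = -316/(-238863) + 180128/(2059295*((-1*379535))) = -316*(-1/238863) + (180128/2059295)/(-379535) = 316/238863 + (180128/2059295)*(-1/379535) = 316/238863 - 13856/60121117525 = 18994963452172/14360710495374075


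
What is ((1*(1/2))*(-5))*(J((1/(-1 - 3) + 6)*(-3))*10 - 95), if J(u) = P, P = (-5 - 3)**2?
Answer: -2725/2 ≈ -1362.5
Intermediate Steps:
P = 64 (P = (-8)**2 = 64)
J(u) = 64
((1*(1/2))*(-5))*(J((1/(-1 - 3) + 6)*(-3))*10 - 95) = ((1*(1/2))*(-5))*(64*10 - 95) = ((1*(1*(1/2)))*(-5))*(640 - 95) = ((1*(1/2))*(-5))*545 = ((1/2)*(-5))*545 = -5/2*545 = -2725/2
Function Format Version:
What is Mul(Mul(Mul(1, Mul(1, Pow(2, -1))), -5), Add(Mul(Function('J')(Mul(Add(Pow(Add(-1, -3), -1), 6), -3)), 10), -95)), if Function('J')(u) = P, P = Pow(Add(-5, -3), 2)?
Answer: Rational(-2725, 2) ≈ -1362.5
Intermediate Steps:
P = 64 (P = Pow(-8, 2) = 64)
Function('J')(u) = 64
Mul(Mul(Mul(1, Mul(1, Pow(2, -1))), -5), Add(Mul(Function('J')(Mul(Add(Pow(Add(-1, -3), -1), 6), -3)), 10), -95)) = Mul(Mul(Mul(1, Mul(1, Pow(2, -1))), -5), Add(Mul(64, 10), -95)) = Mul(Mul(Mul(1, Mul(1, Rational(1, 2))), -5), Add(640, -95)) = Mul(Mul(Mul(1, Rational(1, 2)), -5), 545) = Mul(Mul(Rational(1, 2), -5), 545) = Mul(Rational(-5, 2), 545) = Rational(-2725, 2)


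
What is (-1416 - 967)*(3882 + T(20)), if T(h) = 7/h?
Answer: -185032801/20 ≈ -9.2516e+6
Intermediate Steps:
(-1416 - 967)*(3882 + T(20)) = (-1416 - 967)*(3882 + 7/20) = -2383*(3882 + 7*(1/20)) = -2383*(3882 + 7/20) = -2383*77647/20 = -185032801/20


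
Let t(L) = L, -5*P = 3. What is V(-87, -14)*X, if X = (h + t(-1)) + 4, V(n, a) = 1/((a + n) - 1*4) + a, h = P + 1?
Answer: -25007/525 ≈ -47.632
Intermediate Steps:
P = -⅗ (P = -⅕*3 = -⅗ ≈ -0.60000)
h = ⅖ (h = -⅗ + 1 = ⅖ ≈ 0.40000)
V(n, a) = a + 1/(-4 + a + n) (V(n, a) = 1/((a + n) - 4) + a = 1/(-4 + a + n) + a = a + 1/(-4 + a + n))
X = 17/5 (X = (⅖ - 1) + 4 = -⅗ + 4 = 17/5 ≈ 3.4000)
V(-87, -14)*X = ((1 + (-14)² - 4*(-14) - 14*(-87))/(-4 - 14 - 87))*(17/5) = ((1 + 196 + 56 + 1218)/(-105))*(17/5) = -1/105*1471*(17/5) = -1471/105*17/5 = -25007/525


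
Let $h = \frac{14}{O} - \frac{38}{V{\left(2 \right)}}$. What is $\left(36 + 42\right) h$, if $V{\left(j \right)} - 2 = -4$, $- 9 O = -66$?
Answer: $\frac{17940}{11} \approx 1630.9$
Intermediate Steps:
$O = \frac{22}{3}$ ($O = \left(- \frac{1}{9}\right) \left(-66\right) = \frac{22}{3} \approx 7.3333$)
$V{\left(j \right)} = -2$ ($V{\left(j \right)} = 2 - 4 = -2$)
$h = \frac{230}{11}$ ($h = \frac{14}{\frac{22}{3}} - \frac{38}{-2} = 14 \cdot \frac{3}{22} - -19 = \frac{21}{11} + 19 = \frac{230}{11} \approx 20.909$)
$\left(36 + 42\right) h = \left(36 + 42\right) \frac{230}{11} = 78 \cdot \frac{230}{11} = \frac{17940}{11}$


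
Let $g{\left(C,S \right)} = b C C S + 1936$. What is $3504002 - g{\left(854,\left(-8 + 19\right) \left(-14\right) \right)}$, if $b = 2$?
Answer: $228131394$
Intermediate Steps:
$g{\left(C,S \right)} = 1936 + 2 S C^{2}$ ($g{\left(C,S \right)} = 2 C C S + 1936 = 2 C^{2} S + 1936 = 2 S C^{2} + 1936 = 1936 + 2 S C^{2}$)
$3504002 - g{\left(854,\left(-8 + 19\right) \left(-14\right) \right)} = 3504002 - \left(1936 + 2 \left(-8 + 19\right) \left(-14\right) 854^{2}\right) = 3504002 - \left(1936 + 2 \cdot 11 \left(-14\right) 729316\right) = 3504002 - \left(1936 + 2 \left(-154\right) 729316\right) = 3504002 - \left(1936 - 224629328\right) = 3504002 - -224627392 = 3504002 + 224627392 = 228131394$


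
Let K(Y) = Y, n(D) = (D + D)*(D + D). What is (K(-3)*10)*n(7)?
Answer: -5880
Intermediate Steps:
n(D) = 4*D² (n(D) = (2*D)*(2*D) = 4*D²)
(K(-3)*10)*n(7) = (-3*10)*(4*7²) = -120*49 = -30*196 = -5880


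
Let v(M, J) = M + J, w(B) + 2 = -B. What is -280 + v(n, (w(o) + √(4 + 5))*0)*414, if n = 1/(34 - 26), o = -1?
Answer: -913/4 ≈ -228.25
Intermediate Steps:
w(B) = -2 - B
n = ⅛ (n = 1/8 = ⅛ ≈ 0.12500)
v(M, J) = J + M
-280 + v(n, (w(o) + √(4 + 5))*0)*414 = -280 + (((-2 - 1*(-1)) + √(4 + 5))*0 + ⅛)*414 = -280 + (((-2 + 1) + √9)*0 + ⅛)*414 = -280 + ((-1 + 3)*0 + ⅛)*414 = -280 + (2*0 + ⅛)*414 = -280 + (0 + ⅛)*414 = -280 + (⅛)*414 = -280 + 207/4 = -913/4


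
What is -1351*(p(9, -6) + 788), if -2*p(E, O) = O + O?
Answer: -1072694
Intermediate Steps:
p(E, O) = -O (p(E, O) = -(O + O)/2 = -O)
-1351*(p(9, -6) + 788) = -1351*(-1*(-6) + 788) = -1351*(6 + 788) = -1351*794 = -1072694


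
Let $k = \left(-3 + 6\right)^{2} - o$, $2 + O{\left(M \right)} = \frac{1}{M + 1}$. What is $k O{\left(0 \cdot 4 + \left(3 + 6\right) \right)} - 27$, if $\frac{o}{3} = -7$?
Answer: $-84$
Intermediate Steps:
$o = -21$ ($o = 3 \left(-7\right) = -21$)
$O{\left(M \right)} = -2 + \frac{1}{1 + M}$ ($O{\left(M \right)} = -2 + \frac{1}{M + 1} = -2 + \frac{1}{1 + M}$)
$k = 30$ ($k = \left(-3 + 6\right)^{2} - -21 = 3^{2} + 21 = 9 + 21 = 30$)
$k O{\left(0 \cdot 4 + \left(3 + 6\right) \right)} - 27 = 30 \frac{-1 - 2 \left(0 \cdot 4 + \left(3 + 6\right)\right)}{1 + \left(0 \cdot 4 + \left(3 + 6\right)\right)} - 27 = 30 \frac{-1 - 2 \left(0 + 9\right)}{1 + \left(0 + 9\right)} - 27 = 30 \frac{-1 - 18}{1 + 9} - 27 = 30 \frac{-1 - 18}{10} - 27 = 30 \cdot \frac{1}{10} \left(-19\right) - 27 = 30 \left(- \frac{19}{10}\right) - 27 = -57 - 27 = -84$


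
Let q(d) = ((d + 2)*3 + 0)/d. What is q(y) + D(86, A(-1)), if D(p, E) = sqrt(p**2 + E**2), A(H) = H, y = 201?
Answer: 203/67 + sqrt(7397) ≈ 89.036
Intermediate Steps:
q(d) = (6 + 3*d)/d (q(d) = ((2 + d)*3 + 0)/d = ((6 + 3*d) + 0)/d = (6 + 3*d)/d)
D(p, E) = sqrt(E**2 + p**2)
q(y) + D(86, A(-1)) = (3 + 6/201) + sqrt((-1)**2 + 86**2) = (3 + 6*(1/201)) + sqrt(1 + 7396) = (3 + 2/67) + sqrt(7397) = 203/67 + sqrt(7397)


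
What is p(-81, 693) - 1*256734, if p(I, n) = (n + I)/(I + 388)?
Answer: -78816726/307 ≈ -2.5673e+5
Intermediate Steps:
p(I, n) = (I + n)/(388 + I)
p(-81, 693) - 1*256734 = (-81 + 693)/(388 - 81) - 1*256734 = 612/307 - 256734 = -78816726/307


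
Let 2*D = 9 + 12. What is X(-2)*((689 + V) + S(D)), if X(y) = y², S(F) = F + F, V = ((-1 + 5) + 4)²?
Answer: 3096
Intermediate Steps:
V = 64 (V = (4 + 4)² = 8² = 64)
D = 21/2 (D = (9 + 12)/2 = (½)*21 = 21/2 ≈ 10.500)
S(F) = 2*F
X(-2)*((689 + V) + S(D)) = (-2)²*((689 + 64) + 2*(21/2)) = 4*(753 + 21) = 4*774 = 3096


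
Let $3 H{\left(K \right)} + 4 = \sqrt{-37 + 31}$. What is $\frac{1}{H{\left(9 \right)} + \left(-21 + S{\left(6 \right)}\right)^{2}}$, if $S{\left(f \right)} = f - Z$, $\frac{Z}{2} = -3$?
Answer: $\frac{717}{57127} - \frac{3 i \sqrt{6}}{57127} \approx 0.012551 - 0.00012863 i$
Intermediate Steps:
$Z = -6$ ($Z = 2 \left(-3\right) = -6$)
$H{\left(K \right)} = - \frac{4}{3} + \frac{i \sqrt{6}}{3}$ ($H{\left(K \right)} = - \frac{4}{3} + \frac{\sqrt{-37 + 31}}{3} = - \frac{4}{3} + \frac{\sqrt{-6}}{3} = - \frac{4}{3} + \frac{i \sqrt{6}}{3}$)
$S{\left(f \right)} = 6 + f$ ($S{\left(f \right)} = f - -6 = f + 6 = 6 + f$)
$\frac{1}{H{\left(9 \right)} + \left(-21 + S{\left(6 \right)}\right)^{2}} = \frac{1}{\left(- \frac{4}{3} + \frac{i \sqrt{6}}{3}\right) + \left(-21 + \left(6 + 6\right)\right)^{2}} = \frac{1}{\left(- \frac{4}{3} + \frac{i \sqrt{6}}{3}\right) + \left(-21 + 12\right)^{2}} = \frac{1}{\left(- \frac{4}{3} + \frac{i \sqrt{6}}{3}\right) + \left(-9\right)^{2}} = \frac{1}{\left(- \frac{4}{3} + \frac{i \sqrt{6}}{3}\right) + 81} = \frac{1}{\frac{239}{3} + \frac{i \sqrt{6}}{3}}$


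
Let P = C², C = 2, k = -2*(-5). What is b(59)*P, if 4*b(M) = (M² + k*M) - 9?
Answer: 4062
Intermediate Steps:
k = 10
P = 4 (P = 2² = 4)
b(M) = -9/4 + M²/4 + 5*M/2 (b(M) = ((M² + 10*M) - 9)/4 = (-9 + M² + 10*M)/4 = -9/4 + M²/4 + 5*M/2)
b(59)*P = (-9/4 + (¼)*59² + (5/2)*59)*4 = (-9/4 + (¼)*3481 + 295/2)*4 = (-9/4 + 3481/4 + 295/2)*4 = (2031/2)*4 = 4062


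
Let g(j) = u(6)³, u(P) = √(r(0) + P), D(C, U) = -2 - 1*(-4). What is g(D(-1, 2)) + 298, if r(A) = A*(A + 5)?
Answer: 298 + 6*√6 ≈ 312.70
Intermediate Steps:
D(C, U) = 2 (D(C, U) = -2 + 4 = 2)
r(A) = A*(5 + A)
u(P) = √P (u(P) = √(0*(5 + 0) + P) = √(0*5 + P) = √(0 + P) = √P)
g(j) = 6*√6 (g(j) = (√6)³ = 6*√6)
g(D(-1, 2)) + 298 = 6*√6 + 298 = 298 + 6*√6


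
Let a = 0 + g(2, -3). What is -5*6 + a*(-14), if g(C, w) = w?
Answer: 12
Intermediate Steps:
a = -3 (a = 0 - 3 = -3)
-5*6 + a*(-14) = -5*6 - 3*(-14) = -30 + 42 = 12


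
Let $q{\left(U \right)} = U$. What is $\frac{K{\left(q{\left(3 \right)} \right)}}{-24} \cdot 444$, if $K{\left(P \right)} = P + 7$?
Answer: $-185$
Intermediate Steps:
$K{\left(P \right)} = 7 + P$
$\frac{K{\left(q{\left(3 \right)} \right)}}{-24} \cdot 444 = \frac{7 + 3}{-24} \cdot 444 = 10 \left(- \frac{1}{24}\right) 444 = \left(- \frac{5}{12}\right) 444 = -185$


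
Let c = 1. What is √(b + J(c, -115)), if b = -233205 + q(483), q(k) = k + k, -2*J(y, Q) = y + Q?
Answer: 3*I*√25798 ≈ 481.85*I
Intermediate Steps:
J(y, Q) = -Q/2 - y/2 (J(y, Q) = -(y + Q)/2 = -(Q + y)/2 = -Q/2 - y/2)
q(k) = 2*k
b = -232239 (b = -233205 + 2*483 = -233205 + 966 = -232239)
√(b + J(c, -115)) = √(-232239 + (-½*(-115) - ½*1)) = √(-232239 + (115/2 - ½)) = √(-232239 + 57) = √(-232182) = 3*I*√25798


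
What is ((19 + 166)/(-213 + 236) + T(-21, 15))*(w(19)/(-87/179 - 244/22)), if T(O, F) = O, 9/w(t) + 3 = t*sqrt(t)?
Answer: 7921287/1795676125 + 50168151*sqrt(19)/1795676125 ≈ 0.12619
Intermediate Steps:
w(t) = 9/(-3 + t**(3/2)) (w(t) = 9/(-3 + t*sqrt(t)) = 9/(-3 + t**(3/2)))
((19 + 166)/(-213 + 236) + T(-21, 15))*(w(19)/(-87/179 - 244/22)) = ((19 + 166)/(-213 + 236) - 21)*((9/(-3 + 19**(3/2)))/(-87/179 - 244/22)) = (185/23 - 21)*((9/(-3 + 19*sqrt(19)))/(-87*1/179 - 244*1/22)) = (185*(1/23) - 21)*((9/(-3 + 19*sqrt(19)))/(-87/179 - 122/11)) = (185/23 - 21)*((9/(-3 + 19*sqrt(19)))/(-22795/1969)) = -298*9/(-3 + 19*sqrt(19))*(-1969)/(23*22795) = -(-5280858)/(524285*(-3 + 19*sqrt(19))) = 5280858/(524285*(-3 + 19*sqrt(19)))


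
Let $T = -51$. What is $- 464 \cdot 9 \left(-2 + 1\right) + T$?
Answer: $4125$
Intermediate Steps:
$- 464 \cdot 9 \left(-2 + 1\right) + T = - 464 \cdot 9 \left(-2 + 1\right) - 51 = - 464 \cdot 9 \left(-1\right) - 51 = \left(-464\right) \left(-9\right) - 51 = 4176 - 51 = 4125$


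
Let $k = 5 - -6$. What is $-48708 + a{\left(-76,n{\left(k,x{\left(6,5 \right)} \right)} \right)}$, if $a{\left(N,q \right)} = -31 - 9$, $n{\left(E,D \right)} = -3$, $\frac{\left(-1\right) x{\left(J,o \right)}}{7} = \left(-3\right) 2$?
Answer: $-48748$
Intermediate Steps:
$x{\left(J,o \right)} = 42$ ($x{\left(J,o \right)} = - 7 \left(\left(-3\right) 2\right) = \left(-7\right) \left(-6\right) = 42$)
$k = 11$ ($k = 5 + 6 = 11$)
$a{\left(N,q \right)} = -40$ ($a{\left(N,q \right)} = -31 - 9 = -40$)
$-48708 + a{\left(-76,n{\left(k,x{\left(6,5 \right)} \right)} \right)} = -48708 - 40 = -48748$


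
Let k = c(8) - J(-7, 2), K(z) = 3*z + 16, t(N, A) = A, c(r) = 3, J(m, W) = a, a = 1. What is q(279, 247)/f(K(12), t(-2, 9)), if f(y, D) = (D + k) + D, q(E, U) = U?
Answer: 247/20 ≈ 12.350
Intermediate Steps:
J(m, W) = 1
K(z) = 16 + 3*z
k = 2 (k = 3 - 1*1 = 3 - 1 = 2)
f(y, D) = 2 + 2*D (f(y, D) = (D + 2) + D = (2 + D) + D = 2 + 2*D)
q(279, 247)/f(K(12), t(-2, 9)) = 247/(2 + 2*9) = 247/(2 + 18) = 247/20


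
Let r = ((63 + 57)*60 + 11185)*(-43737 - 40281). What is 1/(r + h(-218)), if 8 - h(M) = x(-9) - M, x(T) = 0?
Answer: -1/1544671140 ≈ -6.4739e-10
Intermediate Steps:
r = -1544670930 (r = (120*60 + 11185)*(-84018) = (7200 + 11185)*(-84018) = 18385*(-84018) = -1544670930)
h(M) = 8 + M (h(M) = 8 - (0 - M) = 8 - (-1)*M = 8 + M)
1/(r + h(-218)) = 1/(-1544670930 + (8 - 218)) = 1/(-1544670930 - 210) = 1/(-1544671140) = -1/1544671140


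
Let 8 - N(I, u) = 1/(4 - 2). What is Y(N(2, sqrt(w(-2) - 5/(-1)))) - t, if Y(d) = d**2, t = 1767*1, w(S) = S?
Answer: -6843/4 ≈ -1710.8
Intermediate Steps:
N(I, u) = 15/2 (N(I, u) = 8 - 1/(4 - 2) = 8 - 1/2 = 15/2)
t = 1767
Y(N(2, sqrt(w(-2) - 5/(-1)))) - t = (15/2)**2 - 1*1767 = 225/4 - 1767 = -6843/4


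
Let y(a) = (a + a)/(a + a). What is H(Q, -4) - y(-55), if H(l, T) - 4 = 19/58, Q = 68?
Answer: 193/58 ≈ 3.3276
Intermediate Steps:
H(l, T) = 251/58 (H(l, T) = 4 + 19/58 = 251/58)
y(a) = 1 (y(a) = (2*a)/((2*a)) = (2*a)*(1/(2*a)) = 1)
H(Q, -4) - y(-55) = 251/58 - 1*1 = 251/58 - 1 = 193/58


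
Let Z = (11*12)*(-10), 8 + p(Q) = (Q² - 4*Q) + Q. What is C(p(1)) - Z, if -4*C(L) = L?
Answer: 2645/2 ≈ 1322.5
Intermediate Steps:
p(Q) = -8 + Q² - 3*Q (p(Q) = -8 + ((Q² - 4*Q) + Q) = -8 + (Q² - 3*Q) = -8 + Q² - 3*Q)
Z = -1320 (Z = 132*(-10) = -1320)
C(L) = -L/4
C(p(1)) - Z = -(-8 + 1² - 3*1)/4 - 1*(-1320) = -(-8 + 1 - 3)/4 + 1320 = -¼*(-10) + 1320 = 5/2 + 1320 = 2645/2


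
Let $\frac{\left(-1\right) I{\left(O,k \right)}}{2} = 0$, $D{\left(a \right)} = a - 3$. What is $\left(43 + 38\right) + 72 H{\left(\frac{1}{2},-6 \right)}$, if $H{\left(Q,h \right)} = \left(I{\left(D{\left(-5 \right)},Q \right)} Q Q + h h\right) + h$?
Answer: $2241$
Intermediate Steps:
$D{\left(a \right)} = -3 + a$ ($D{\left(a \right)} = a - 3 = -3 + a$)
$I{\left(O,k \right)} = 0$ ($I{\left(O,k \right)} = \left(-2\right) 0 = 0$)
$H{\left(Q,h \right)} = h + h^{2}$ ($H{\left(Q,h \right)} = \left(0 Q Q + h h\right) + h = \left(0 Q + h^{2}\right) + h = \left(0 + h^{2}\right) + h = h^{2} + h = h + h^{2}$)
$\left(43 + 38\right) + 72 H{\left(\frac{1}{2},-6 \right)} = \left(43 + 38\right) + 72 \left(- 6 \left(1 - 6\right)\right) = 81 + 72 \left(\left(-6\right) \left(-5\right)\right) = 81 + 72 \cdot 30 = 81 + 2160 = 2241$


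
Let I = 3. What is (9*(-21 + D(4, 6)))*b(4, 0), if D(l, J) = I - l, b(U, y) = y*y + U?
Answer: -792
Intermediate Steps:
b(U, y) = U + y² (b(U, y) = y² + U = U + y²)
D(l, J) = 3 - l
(9*(-21 + D(4, 6)))*b(4, 0) = (9*(-21 + (3 - 1*4)))*(4 + 0²) = (9*(-21 + (3 - 4)))*(4 + 0) = (9*(-21 - 1))*4 = (9*(-22))*4 = -198*4 = -792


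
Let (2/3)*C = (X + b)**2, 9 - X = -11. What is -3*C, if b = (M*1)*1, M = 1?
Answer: -3969/2 ≈ -1984.5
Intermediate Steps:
X = 20 (X = 9 - 1*(-11) = 9 + 11 = 20)
b = 1 (b = (1*1)*1 = 1*1 = 1)
C = 1323/2 (C = 3*(20 + 1)**2/2 = (3/2)*21**2 = (3/2)*441 = 1323/2 ≈ 661.50)
-3*C = -3*1323/2 = -3969/2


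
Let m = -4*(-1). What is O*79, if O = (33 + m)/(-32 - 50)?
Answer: -2923/82 ≈ -35.646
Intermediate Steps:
m = 4
O = -37/82 (O = (33 + 4)/(-32 - 50) = 37/(-82) = 37*(-1/82) = -37/82 ≈ -0.45122)
O*79 = -37/82*79 = -2923/82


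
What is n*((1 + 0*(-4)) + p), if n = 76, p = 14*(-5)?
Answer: -5244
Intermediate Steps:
p = -70
n*((1 + 0*(-4)) + p) = 76*((1 + 0*(-4)) - 70) = 76*((1 + 0) - 70) = 76*(1 - 70) = 76*(-69) = -5244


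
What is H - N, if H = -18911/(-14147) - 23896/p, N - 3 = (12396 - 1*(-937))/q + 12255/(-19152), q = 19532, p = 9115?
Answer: -18685236288559/4317684933360 ≈ -4.3276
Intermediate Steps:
N = 4992191/1640688 (N = 3 + ((12396 - 1*(-937))/19532 + 12255/(-19152)) = 3 + ((12396 + 937)*(1/19532) + 12255*(-1/19152)) = 3 + (13333*(1/19532) - 215/336) = 3 + (13333/19532 - 215/336) = 3 + 70127/1640688 = 4992191/1640688 ≈ 3.0427)
H = -165682947/128949905 (H = -18911/(-14147) - 23896/9115 = -18911*(-1/14147) - 23896*1/9115 = 18911/14147 - 23896/9115 = -165682947/128949905 ≈ -1.2849)
H - N = -165682947/128949905 - 1*4992191/1640688 = -165682947/128949905 - 4992191/1640688 = -18685236288559/4317684933360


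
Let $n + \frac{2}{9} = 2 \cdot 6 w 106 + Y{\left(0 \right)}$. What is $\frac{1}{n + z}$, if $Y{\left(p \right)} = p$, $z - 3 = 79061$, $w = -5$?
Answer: $\frac{9}{654334} \approx 1.3754 \cdot 10^{-5}$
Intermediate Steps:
$z = 79064$ ($z = 3 + 79061 = 79064$)
$n = - \frac{57242}{9}$ ($n = - \frac{2}{9} + \left(2 \cdot 6 \left(-5\right) 106 + 0\right) = - \frac{2}{9} + \left(12 \left(-5\right) 106 + 0\right) = - \frac{2}{9} + \left(\left(-60\right) 106 + 0\right) = - \frac{2}{9} + \left(-6360 + 0\right) = - \frac{2}{9} - 6360 = - \frac{57242}{9} \approx -6360.2$)
$\frac{1}{n + z} = \frac{1}{- \frac{57242}{9} + 79064} = \frac{1}{\frac{654334}{9}} = \frac{9}{654334}$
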